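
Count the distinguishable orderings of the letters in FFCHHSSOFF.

Letters (C:1, F:4, H:2, O:1, S:2). Total letters: 10.
Permutations = 10!/(4! x 2! x 2!).

Final answer: 37800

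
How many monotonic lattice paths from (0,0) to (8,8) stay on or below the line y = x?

Total monotonic paths to (8,8): C(16,8) = 12870.
By the reflection principle, paths that go above the diagonal number C(16,9) = 11440.
Valid Dyck paths: 12870 - 11440.
(Equivalently, C_{8} = C(16,8)/9 = 12870/9.)

Final answer: C_{8} = 1430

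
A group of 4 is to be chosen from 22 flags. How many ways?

C(22,4) = 22!/(4! x (22-4)!).

Final answer: C(22,4) = 7315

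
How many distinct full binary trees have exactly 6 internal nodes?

The structures are counted by the Catalan number C_n. Here n = 6.
Using C_0 = 1 and C_(k+1) = C_k x 2(2k+1)/(k+2), build up term by term: C_1=1, C_2=2, C_3=5, C_4=14, C_5=42, C_6=132.

Final answer: C_{6} = 132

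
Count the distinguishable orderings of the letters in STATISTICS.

Letters (A:1, C:1, I:2, S:3, T:3). Total letters: 10.
Permutations = 10!/(3! x 3! x 2!).

Final answer: 50400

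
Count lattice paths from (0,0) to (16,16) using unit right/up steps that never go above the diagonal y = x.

Total monotonic paths to (16,16): C(32,16) = 601080390.
Reflecting each bad path at its first crossing gives a bijection with paths to (15,17): C(32,17) = 565722720.
Valid Dyck paths: 601080390 - 565722720.
(Equivalently, C_{16} = C(32,16)/17 = 601080390/17.)

Final answer: C_{16} = 35357670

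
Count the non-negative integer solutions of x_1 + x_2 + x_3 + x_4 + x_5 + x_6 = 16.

Stars and bars with 16 stars and 5 bars:
C(16+6-1, 6-1) = C(21,5).

Final answer: C(21,5) = 20349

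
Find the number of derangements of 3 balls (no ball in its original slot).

D(n) = (n-1)(D(n-1) + D(n-2)), D(0)=1, D(1)=0.
D(2) = 1 x (0 + 1) = 1
D(3) = 2 x (D(2) + D(1)) = 2 x (1 + 0)

Final answer: D(3) = 2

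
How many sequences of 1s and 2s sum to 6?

Let f(n) be the number of climbs. Removing the last move (1 or 2 steps) gives f(n) = f(n-1) + f(n-2); base cases f(1)=1, f(2)=2.
Computing successive values: f(1)=1, f(2)=2, f(3)=3, f(4)=5, f(5)=8, f(6)=13.

Final answer: 13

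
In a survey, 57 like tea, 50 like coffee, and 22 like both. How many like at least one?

|A union B| = |A| + |B| - |A intersect B| = 57 + 50 - 22.

Final answer: 85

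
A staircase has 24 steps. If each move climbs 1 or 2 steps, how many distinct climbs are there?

Let f(n) count the ways. The last step is size 1 or 2, so f(n) = f(n-1) + f(n-2) with f(1)=1, f(2)=2.
Computing successive values: f(1)=1, f(2)=2, f(3)=3, f(4)=5, f(5)=8, f(6)=13, f(7)=21, f(8)=34, f(9)=55, f(10)=89, f(11)=144, f(12)=233, f(13)=377, f(14)=610, f(15)=987, f(16)=1597, f(17)=2584, f(18)=4181, f(19)=6765, f(20)=10946, f(21)=17711, f(22)=28657, f(23)=46368, f(24)=75025.

Final answer: 75025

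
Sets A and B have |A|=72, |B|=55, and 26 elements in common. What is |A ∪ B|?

|A union B| = |A| + |B| - |A intersect B| = 72 + 55 - 26.

Final answer: 101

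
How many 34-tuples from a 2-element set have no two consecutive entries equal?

First character: 2 choices. Each subsequent: 1 choices (must differ from the previous one).
Total: 2 x 1^33.

Final answer: 2 x 1^{33} = 2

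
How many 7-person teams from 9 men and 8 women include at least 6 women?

Sum over valid woman counts:
C(8,6)C(9,1) = 252
C(8,7)C(9,0) = 8
Total: 252 + 8.

Final answer: 260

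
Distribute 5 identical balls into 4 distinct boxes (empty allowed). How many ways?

Stars and bars: C(n+k-1, k-1) = C(8,3).

Final answer: C(8,3) = 56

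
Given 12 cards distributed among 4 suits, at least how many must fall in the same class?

By pigeonhole with 12 objects and 4 categories: ceiling(12/4).

Final answer: 3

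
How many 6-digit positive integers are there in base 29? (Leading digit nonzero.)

In base 29, the leading digit has 28 choices (1..28); each of the remaining 5 digits has 29 choices.
Total: 28 x 29^5.

Final answer: 574312172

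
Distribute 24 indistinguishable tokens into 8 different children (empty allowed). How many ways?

Stars and bars: C(n+k-1, k-1) = C(31,7).

Final answer: C(31,7) = 2629575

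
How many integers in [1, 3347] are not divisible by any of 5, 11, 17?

|div by 5|=669, |div by 11|=304, |div by 17|=196.
|div by 5&11|=60, |div by 5&17|=39, |div by 11&17|=17, |div by all|=3.
By inclusion-exclusion, divisible by at least one: 669+304+196-60-39-17+3 = 1056.
Not divisible by any: 3347 - 1056.

Final answer: 2291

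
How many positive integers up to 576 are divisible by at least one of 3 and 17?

Multiples of 3: 192. Multiples of 17: 33. Of both (lcm=51): 11.
By inclusion-exclusion: 192 + 33 - 11.

Final answer: 214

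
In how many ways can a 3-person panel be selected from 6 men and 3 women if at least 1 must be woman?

Sum over valid woman counts:
C(3,1)C(6,2) = 45
C(3,2)C(6,1) = 18
C(3,3)C(6,0) = 1
Total: 45 + 18 + 1.

Final answer: 64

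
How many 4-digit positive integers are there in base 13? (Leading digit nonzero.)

These are the integers in [13^3, 13^4), so the count is 13^4 - 13^3 = 12 x 13^3.

Final answer: 26364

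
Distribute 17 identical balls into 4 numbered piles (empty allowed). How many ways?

Stars and bars: C(n+k-1, k-1) = C(20,3).

Final answer: C(20,3) = 1140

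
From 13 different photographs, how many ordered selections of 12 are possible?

P(13,12) = 13!/(13-12)! = 13!/1!.

Final answer: P(13,12) = 6227020800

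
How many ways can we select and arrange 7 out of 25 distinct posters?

P(25,7) = 25!/(25-7)! = 25!/18!.

Final answer: P(25,7) = 2422728000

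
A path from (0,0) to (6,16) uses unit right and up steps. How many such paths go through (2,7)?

Paths (0,0)->(2,7): C(9,7) = 36.
Paths (2,7)->(6,16): C(13,9) = 715.
By multiplication principle: 36 x 715.

Final answer: 25740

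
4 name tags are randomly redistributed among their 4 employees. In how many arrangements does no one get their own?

D(n) = (n-1)(D(n-1) + D(n-2)), D(0)=1, D(1)=0.
D(2) = 1 x (0 + 1) = 1
D(3) = 2 x (1 + 0) = 2
D(4) = 3 x (D(3) + D(2)) = 3 x (2 + 1)

Final answer: D(4) = 9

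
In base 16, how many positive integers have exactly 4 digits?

In base 16, the leading digit has 15 choices (1..15); each of the remaining 3 digits has 16 choices.
Total: 15 x 16^3.

Final answer: 61440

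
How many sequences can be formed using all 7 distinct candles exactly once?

The number of ways to arrange 7 distinct objects is 7!.

Final answer: 7! = 5040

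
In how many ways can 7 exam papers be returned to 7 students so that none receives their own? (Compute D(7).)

Use the recurrence D(n) = (n-1)(D(n-1) + D(n-2)) with D(0)=1, D(1)=0.
D(2) = 1 x (0 + 1) = 1
D(3) = 2 x (1 + 0) = 2
D(4) = 3 x (2 + 1) = 9
D(5) = 4 x (9 + 2) = 44
D(6) = 5 x (44 + 9) = 265
D(7) = 6 x (D(6) + D(5)) = 6 x (265 + 44)

Final answer: D(7) = 1854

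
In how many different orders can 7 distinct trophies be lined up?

The number of ways to arrange 7 distinct objects is 7!.

Final answer: 7! = 5040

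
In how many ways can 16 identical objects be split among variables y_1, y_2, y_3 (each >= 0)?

Stars and bars with 16 stars and 2 bars:
C(16+3-1, 3-1) = C(18,2).

Final answer: C(18,2) = 153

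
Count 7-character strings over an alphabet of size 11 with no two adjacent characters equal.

Let g(n) count such strings. g(1) = 11, and each valid string of length n-1 extends in 10 ways (any symbol but the last), so g(n) = 10 g(n-1).
Total: g(7) = 11 x 10^6.

Final answer: 11 x 10^{6} = 11000000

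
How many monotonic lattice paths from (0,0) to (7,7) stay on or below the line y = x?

Total monotonic paths to (7,7): C(14,7) = 3432.
Paths that cross above y=x (reflection bijection): C(14,8) = 3003.
Valid Dyck paths: 3432 - 3003.
(This is the Catalan number C_{7}.)

Final answer: C_{7} = 429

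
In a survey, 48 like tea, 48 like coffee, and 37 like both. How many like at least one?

|A union B| = |A| + |B| - |A intersect B| = 48 + 48 - 37.

Final answer: 59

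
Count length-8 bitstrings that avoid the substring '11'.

A valid string ends in 0 (append to any length-(n-1) valid string) or in 01 (append to any length-(n-2) valid string), so a(n) = a(n-1) + a(n-2) with a(1)=2, a(2)=3.
Iterating the recurrence: a(1)=2, a(2)=3, a(3)=5, a(4)=8, a(5)=13, a(6)=21, a(7)=34, a(8)=55.

Final answer: 55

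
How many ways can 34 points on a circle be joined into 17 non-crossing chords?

This is counted by the nth Catalan number C_n. Here n = 34/2 = 17.
C_n = C(2n,n) - C(2n,n+1), so C_{17} = C(34,17) - C(34,18) = 2333606220 - 2203961430.

Final answer: C_{17} = 129644790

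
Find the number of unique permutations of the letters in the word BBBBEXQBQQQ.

Letters (B:5, E:1, Q:4, X:1). Total letters: 11.
Permutations = 11!/(5! x 4!).

Final answer: 13860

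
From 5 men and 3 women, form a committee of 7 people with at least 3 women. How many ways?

Sum over valid woman counts:
C(3,3)C(5,4).

Final answer: 5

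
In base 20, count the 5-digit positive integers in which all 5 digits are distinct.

The leading digit has 19 choices (anything but zero); the next has 19 (anything but the first), then 18, and so on, one fewer each time.
Total: 19 x 19 x 18 x 17 x 16.

Final answer: 1767456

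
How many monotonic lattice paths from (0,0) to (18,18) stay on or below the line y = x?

Total monotonic paths to (18,18): C(36,18) = 9075135300.
Reflecting each bad path at its first crossing gives a bijection with paths to (17,19): C(36,19) = 8597496600.
Valid Dyck paths: 9075135300 - 8597496600.
(These counts are the Catalan numbers.)

Final answer: C_{18} = 477638700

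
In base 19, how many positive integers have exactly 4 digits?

In base 19, the leading digit has 18 choices (1..18); each of the remaining 3 digits has 19 choices.
Total: 18 x 19^3.

Final answer: 123462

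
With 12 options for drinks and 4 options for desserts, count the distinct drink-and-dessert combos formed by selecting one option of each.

By the multiplication principle: 12 x 4.

Final answer: 48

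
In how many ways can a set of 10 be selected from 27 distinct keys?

C(27,10) = 27!/(10! x 17!).

Final answer: \binom{27}{10} = 8436285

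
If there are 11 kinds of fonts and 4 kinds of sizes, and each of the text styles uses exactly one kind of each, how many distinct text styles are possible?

By the multiplication principle: 11 x 4.

Final answer: 44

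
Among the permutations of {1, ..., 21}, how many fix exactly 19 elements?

Choose which 19 elements are fixed: C(21,19) = 210.
Derange the remaining 2 using D(j) = (j-1)(D(j-1) + D(j-2)), D(0)=1, D(1)=0: D(2)=1.
Total: 210 x 1.

Final answer: C(21,19) D(2) = 210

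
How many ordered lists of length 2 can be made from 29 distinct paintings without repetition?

P(29,2) = 29!/(29-2)! = 29!/27!.

Final answer: P(29,2) = 812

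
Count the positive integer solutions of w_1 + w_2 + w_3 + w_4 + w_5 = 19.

Substitute w'_i = w_i - 1 (so w'_i >= 0). Then sum w'_i = 19 - 5 = 14.
Stars and bars: C(14+5-1, 5-1) = C(18,4).

Final answer: C(18,4) = 3060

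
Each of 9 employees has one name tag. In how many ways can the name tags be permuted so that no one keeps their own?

Derangements satisfy D(n) = (n-1)(D(n-1) + D(n-2)), starting from D(0)=1, D(1)=0.
D(2) = 1 x (0 + 1) = 1
D(3) = 2 x (1 + 0) = 2
D(4) = 3 x (2 + 1) = 9
D(5) = 4 x (9 + 2) = 44
D(6) = 5 x (44 + 9) = 265
D(7) = 6 x (265 + 44) = 1854
D(8) = 7 x (1854 + 265) = 14833
D(9) = 8 x (D(8) + D(7)) = 8 x (14833 + 1854)

Final answer: D(9) = 133496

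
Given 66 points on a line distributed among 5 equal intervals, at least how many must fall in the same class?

By pigeonhole with 66 objects and 5 categories: ceiling(66/5).

Final answer: 14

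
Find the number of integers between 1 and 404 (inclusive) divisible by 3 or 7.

Multiples of 3: 134. Multiples of 7: 57. Of both (lcm=21): 19.
By inclusion-exclusion: 134 + 57 - 19.

Final answer: 172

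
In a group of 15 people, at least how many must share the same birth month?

There are 12 possible values for birth month. With 15 people and 12 categories, by pigeonhole: ceiling(15/12).

Final answer: 2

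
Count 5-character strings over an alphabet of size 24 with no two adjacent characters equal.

First character: 24 choices. Each subsequent: 23 choices (must differ from the previous one).
Total: 24 x 23^4.

Final answer: 24 x 23^{4} = 6716184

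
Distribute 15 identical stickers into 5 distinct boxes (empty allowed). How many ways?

Stars and bars: C(n+k-1, k-1) = C(19,4).

Final answer: C(19,4) = 3876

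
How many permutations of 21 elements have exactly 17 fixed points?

Choose which 17 elements are fixed: C(21,17) = 5985.
Derange the remaining 4 using D(j) = (j-1)(D(j-1) + D(j-2)), D(0)=1, D(1)=0: D(2)=1, D(3)=2, D(4)=9.
Total: 5985 x 9.

Final answer: C(21,17) D(4) = 53865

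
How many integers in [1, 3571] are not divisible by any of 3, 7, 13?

|div by 3|=1190, |div by 7|=510, |div by 13|=274.
|div by 3&7|=170, |div by 3&13|=91, |div by 7&13|=39, |div by all|=13.
By inclusion-exclusion, divisible by at least one: 1190+510+274-170-91-39+13 = 1687.
Not divisible by any: 3571 - 1687.

Final answer: 1884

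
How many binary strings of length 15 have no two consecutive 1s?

Let a(n) count valid strings. If the last bit is 0 the prefix is any valid string of length n-1; if it is 1 the string must end in 01 with a valid prefix of length n-2. So a(n) = a(n-1) + a(n-2), a(1)=2, a(2)=3.
Iterating the recurrence: a(1)=2, a(2)=3, a(3)=5, a(4)=8, a(5)=13, a(6)=21, a(7)=34, a(8)=55, a(9)=89, a(10)=144, a(11)=233, a(12)=377, a(13)=610, a(14)=987, a(15)=1597.

Final answer: 1597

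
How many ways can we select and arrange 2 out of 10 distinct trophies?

P(10,2) = 10!/(10-2)! = 10!/8!.

Final answer: P(10,2) = 90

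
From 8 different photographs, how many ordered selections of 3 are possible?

P(8,3) = 8!/(8-3)! = 8!/5!.

Final answer: P(8,3) = 336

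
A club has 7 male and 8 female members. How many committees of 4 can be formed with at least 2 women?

Sum over valid woman counts:
C(8,2)C(7,2) = 588
C(8,3)C(7,1) = 392
C(8,4)C(7,0) = 70
Total: 588 + 392 + 70.

Final answer: 1050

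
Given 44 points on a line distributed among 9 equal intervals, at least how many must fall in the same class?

By pigeonhole with 44 objects and 9 categories: ceiling(44/9).

Final answer: 5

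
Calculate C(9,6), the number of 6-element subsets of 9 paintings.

C(9,6) = 9!/(6! x (9-6)!).

Final answer: C(9,6) = 84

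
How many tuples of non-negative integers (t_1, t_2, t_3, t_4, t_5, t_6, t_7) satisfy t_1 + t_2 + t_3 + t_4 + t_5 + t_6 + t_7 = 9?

Stars and bars with 9 stars and 6 bars:
C(9+7-1, 7-1) = C(15,6).

Final answer: C(15,6) = 5005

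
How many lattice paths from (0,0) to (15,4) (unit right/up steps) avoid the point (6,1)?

Total paths to (15,4): C(19,4) = 3876.
Paths through (6,1): C(7,1) x C(12,3) = 1540.
Avoiding (6,1): 3876 - 1540.

Final answer: 2336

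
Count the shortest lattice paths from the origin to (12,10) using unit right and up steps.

Each path has 12 right steps and 10 up steps in some order (22 steps total).
Choose which 10 of the 22 steps are up: C(22,10).

Final answer: C(22,10) = 646646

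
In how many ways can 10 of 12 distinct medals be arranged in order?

P(12,10) = 12!/(12-10)! = 12!/2!.

Final answer: P(12,10) = 239500800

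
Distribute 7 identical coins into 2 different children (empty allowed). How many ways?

Stars and bars: C(n+k-1, k-1) = C(8,1).

Final answer: C(8,1) = 8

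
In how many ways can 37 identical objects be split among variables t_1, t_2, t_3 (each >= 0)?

Stars and bars with 37 stars and 2 bars:
C(37+3-1, 3-1) = C(39,2).

Final answer: C(39,2) = 741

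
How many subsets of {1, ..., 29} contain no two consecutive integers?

Condition on whether n belongs to the subset: if not, any valid subset of {1, ..., n-1} works (a(n-1)); if so, n-1 is excluded and the rest is a valid subset of {1, ..., n-2} (a(n-2)). Hence a(n) = a(n-1) + a(n-2), a(1)=2, a(2)=3.
Building up term by term: a(1)=2, a(2)=3, a(3)=5, a(4)=8, a(5)=13, a(6)=21, a(7)=34, a(8)=55, a(9)=89, a(10)=144, a(11)=233, a(12)=377, a(13)=610, a(14)=987, a(15)=1597, a(16)=2584, a(17)=4181, a(18)=6765, a(19)=10946, a(20)=17711, a(21)=28657, a(22)=46368, a(23)=75025, a(24)=121393, a(25)=196418, a(26)=317811, a(27)=514229, a(28)=832040, a(29)=1346269.

Final answer: 1346269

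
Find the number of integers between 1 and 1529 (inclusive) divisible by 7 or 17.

Multiples of 7: 218. Multiples of 17: 89. Of both (lcm=119): 12.
By inclusion-exclusion: 218 + 89 - 12.

Final answer: 295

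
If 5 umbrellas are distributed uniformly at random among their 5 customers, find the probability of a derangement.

Derangements satisfy D(n) = (n-1)(D(n-1) + D(n-2)), starting from D(0)=1, D(1)=0.
Building up: D(2)=1, D(3)=2, D(4)=9, D(5)=44.
Total arrangements: 5! = 120.
Probability = D(5)/5! = 11/30.

Final answer: D(5)/5! = 44/120 = 0.366667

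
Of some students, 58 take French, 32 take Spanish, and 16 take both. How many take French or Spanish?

|A union B| = |A| + |B| - |A intersect B| = 58 + 32 - 16.

Final answer: 74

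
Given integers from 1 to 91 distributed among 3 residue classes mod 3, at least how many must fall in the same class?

By pigeonhole with 91 objects and 3 categories: ceiling(91/3).

Final answer: 31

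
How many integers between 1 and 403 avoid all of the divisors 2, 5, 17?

|div by 2|=201, |div by 5|=80, |div by 17|=23.
|div by 2&5|=40, |div by 2&17|=11, |div by 5&17|=4, |div by all|=2.
By inclusion-exclusion, divisible by at least one: 201+80+23-40-11-4+2 = 251.
Not divisible by any: 403 - 251.

Final answer: 152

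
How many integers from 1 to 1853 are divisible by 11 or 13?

Multiples of 11: 168. Multiples of 13: 142. Of both (lcm=143): 12.
By inclusion-exclusion: 168 + 142 - 12.

Final answer: 298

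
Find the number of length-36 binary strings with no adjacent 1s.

Classify by the final bit: ...0 gives a(n-1) strings, ...01 gives a(n-2) strings. Thus a(n) = a(n-1) + a(n-2) with a(1)=2, a(2)=3.
Computing successive values: a(1)=2, a(2)=3, a(3)=5, a(4)=8, a(5)=13, a(6)=21, a(7)=34, a(8)=55, a(9)=89, a(10)=144, a(11)=233, a(12)=377, a(13)=610, a(14)=987, a(15)=1597, a(16)=2584, a(17)=4181, a(18)=6765, a(19)=10946, a(20)=17711, a(21)=28657, a(22)=46368, a(23)=75025, a(24)=121393, a(25)=196418, a(26)=317811, a(27)=514229, a(28)=832040, a(29)=1346269, a(30)=2178309, a(31)=3524578, a(32)=5702887, a(33)=9227465, a(34)=14930352, a(35)=24157817, a(36)=39088169.

Final answer: 39088169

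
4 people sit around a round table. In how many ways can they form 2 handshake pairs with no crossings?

The structures are counted by the Catalan number C_n. Here n = 4/2 = 2.
C_n = C(2n,n) - C(2n,n+1), so C_{2} = C(4,2) - C(4,3) = 6 - 4.

Final answer: C_{2} = 2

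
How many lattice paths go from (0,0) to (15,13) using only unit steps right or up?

Each path has 15 right steps and 13 up steps in some order (28 steps total).
Choose which 13 of the 28 steps are up: C(28,13).

Final answer: C(28,13) = 37442160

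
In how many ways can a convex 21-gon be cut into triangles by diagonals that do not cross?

This is a standard Catalan-number count: the answer is C_n. Here n = 21 - 2 = 19.
Using C_0 = 1 and C_(k+1) = C_k x 2(2k+1)/(k+2), build up term by term: C_1=1, C_2=2, C_3=5, C_4=14, C_5=42, C_6=132, C_7=429, C_8=1430, C_9=4862, C_10=16796, C_11=58786, C_12=208012, C_13=742900, C_14=2674440, C_15=9694845, C_16=35357670, C_17=129644790, C_18=477638700, C_19=1767263190.

Final answer: C_{19} = 1767263190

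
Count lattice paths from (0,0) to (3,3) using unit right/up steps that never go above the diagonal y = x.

Total monotonic paths to (3,3): C(6,3) = 20.
Paths that cross above y=x (reflection bijection): C(6,4) = 15.
Valid Dyck paths: 20 - 15.
(This is the Catalan number C_{3}.)

Final answer: C_{3} = 5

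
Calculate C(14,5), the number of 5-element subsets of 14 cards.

C(14,5) = 14!/(5! x (14-5)!).

Final answer: C(14,5) = 2002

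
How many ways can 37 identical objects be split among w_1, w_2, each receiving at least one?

Substitute w'_i = w_i - 1 (so w'_i >= 0). Then sum w'_i = 37 - 2 = 35.
Stars and bars: C(35+2-1, 2-1) = C(36,1).

Final answer: C(36,1) = 36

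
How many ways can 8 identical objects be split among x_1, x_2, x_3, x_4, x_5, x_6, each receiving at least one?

Substitute x'_i = x_i - 1 (so x'_i >= 0). Then sum x'_i = 8 - 6 = 2.
Stars and bars: C(2+6-1, 6-1) = C(7,5).

Final answer: C(7,5) = 21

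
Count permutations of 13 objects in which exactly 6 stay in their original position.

Choose which 6 elements are fixed: C(13,6) = 1716.
Derange the remaining 7 using D(j) = (j-1)(D(j-1) + D(j-2)), D(0)=1, D(1)=0: D(2)=1, D(3)=2, D(4)=9, D(5)=44, D(6)=265, D(7)=1854.
Total: 1716 x 1854.

Final answer: C(13,6) D(7) = 3181464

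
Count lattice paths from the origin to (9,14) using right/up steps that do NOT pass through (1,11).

Total paths to (9,14): C(23,14) = 817190.
Paths through (1,11): C(12,11) x C(11,3) = 1980.
Avoiding (1,11): 817190 - 1980.

Final answer: 815210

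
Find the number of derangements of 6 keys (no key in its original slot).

D(n) = (n-1)(D(n-1) + D(n-2)), D(0)=1, D(1)=0.
D(2) = 1 x (0 + 1) = 1
D(3) = 2 x (1 + 0) = 2
D(4) = 3 x (2 + 1) = 9
D(5) = 4 x (9 + 2) = 44
D(6) = 5 x (D(5) + D(4)) = 5 x (44 + 9)

Final answer: D(6) = 265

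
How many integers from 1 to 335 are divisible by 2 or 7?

Multiples of 2: 167. Multiples of 7: 47. Of both (lcm=14): 23.
By inclusion-exclusion: 167 + 47 - 23.

Final answer: 191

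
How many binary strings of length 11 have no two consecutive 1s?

A valid string ends in 0 (append to any length-(n-1) valid string) or in 01 (append to any length-(n-2) valid string), so a(n) = a(n-1) + a(n-2) with a(1)=2, a(2)=3.
Building up term by term: a(1)=2, a(2)=3, a(3)=5, a(4)=8, a(5)=13, a(6)=21, a(7)=34, a(8)=55, a(9)=89, a(10)=144, a(11)=233.

Final answer: 233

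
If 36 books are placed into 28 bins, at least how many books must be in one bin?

By the pigeonhole principle: ceiling(36/28).

Final answer: 2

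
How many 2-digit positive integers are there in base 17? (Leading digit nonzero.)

Leading digit: 16 options (nonzero). Other 1 digit(s): 17 options each.
Total: 16 x 17^1.

Final answer: 272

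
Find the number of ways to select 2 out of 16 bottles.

C(16,2) = 16!/(2! x (16-2)!).

Final answer: C(16,2) = 120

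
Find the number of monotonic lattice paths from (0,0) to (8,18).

Each path has 8 right steps and 18 up steps in some order (26 steps total).
Choose which 18 of the 26 steps are up: C(26,18).

Final answer: C(26,18) = 1562275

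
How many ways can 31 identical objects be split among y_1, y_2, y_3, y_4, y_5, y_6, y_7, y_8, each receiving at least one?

Substitute y'_i = y_i - 1 (so y'_i >= 0). Then sum y'_i = 31 - 8 = 23.
Stars and bars: C(23+8-1, 8-1) = C(30,7).

Final answer: C(30,7) = 2035800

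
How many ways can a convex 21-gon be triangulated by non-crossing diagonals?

The structures are counted by the Catalan number C_n. Here n = 21 - 2 = 19.
C_n = C(2n,n) - C(2n,n+1), so C_{19} = C(38,19) - C(38,20) = 35345263800 - 33578000610.

Final answer: C_{19} = 1767263190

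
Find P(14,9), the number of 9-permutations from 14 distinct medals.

P(14,9) = 14!/(14-9)! = 14!/5!.

Final answer: P(14,9) = 726485760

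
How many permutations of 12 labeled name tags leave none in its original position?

Use the recurrence D(n) = (n-1)(D(n-1) + D(n-2)) with D(0)=1, D(1)=0.
D(2) = 1 x (0 + 1) = 1
D(3) = 2 x (1 + 0) = 2
D(4) = 3 x (2 + 1) = 9
D(5) = 4 x (9 + 2) = 44
D(6) = 5 x (44 + 9) = 265
D(7) = 6 x (265 + 44) = 1854
D(8) = 7 x (1854 + 265) = 14833
D(9) = 8 x (14833 + 1854) = 133496
D(10) = 9 x (133496 + 14833) = 1334961
D(11) = 10 x (1334961 + 133496) = 14684570
D(12) = 11 x (D(11) + D(10)) = 11 x (14684570 + 1334961)

Final answer: D(12) = 176214841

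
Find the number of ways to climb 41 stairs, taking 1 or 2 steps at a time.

Let f(n) be the number of climbs. Removing the last move (1 or 2 steps) gives f(n) = f(n-1) + f(n-2); base cases f(1)=1, f(2)=2.
Computing successive values: f(1)=1, f(2)=2, f(3)=3, f(4)=5, f(5)=8, f(6)=13, f(7)=21, f(8)=34, f(9)=55, f(10)=89, f(11)=144, f(12)=233, f(13)=377, f(14)=610, f(15)=987, f(16)=1597, f(17)=2584, f(18)=4181, f(19)=6765, f(20)=10946, f(21)=17711, f(22)=28657, f(23)=46368, f(24)=75025, f(25)=121393, f(26)=196418, f(27)=317811, f(28)=514229, f(29)=832040, f(30)=1346269, f(31)=2178309, f(32)=3524578, f(33)=5702887, f(34)=9227465, f(35)=14930352, f(36)=24157817, f(37)=39088169, f(38)=63245986, f(39)=102334155, f(40)=165580141, f(41)=267914296.

Final answer: 267914296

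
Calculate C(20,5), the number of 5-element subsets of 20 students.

C(20,5) = 20!/(5! x (20-5)!).

Final answer: C(20,5) = 15504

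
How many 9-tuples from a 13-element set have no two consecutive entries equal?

Let g(n) count such strings. g(1) = 13, and each valid string of length n-1 extends in 12 ways (any symbol but the last), so g(n) = 12 g(n-1).
Total: g(9) = 13 x 12^8.

Final answer: 13 x 12^{8} = 5589762048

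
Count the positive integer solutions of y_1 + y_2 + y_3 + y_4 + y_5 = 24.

Substitute y'_i = y_i - 1 (so y'_i >= 0). Then sum y'_i = 24 - 5 = 19.
Stars and bars: C(19+5-1, 5-1) = C(23,4).

Final answer: C(23,4) = 8855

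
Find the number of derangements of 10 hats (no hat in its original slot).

D(n) = (n-1)(D(n-1) + D(n-2)), D(0)=1, D(1)=0.
D(2) = 1 x (0 + 1) = 1
D(3) = 2 x (1 + 0) = 2
D(4) = 3 x (2 + 1) = 9
D(5) = 4 x (9 + 2) = 44
D(6) = 5 x (44 + 9) = 265
D(7) = 6 x (265 + 44) = 1854
D(8) = 7 x (1854 + 265) = 14833
D(9) = 8 x (14833 + 1854) = 133496
D(10) = 9 x (D(9) + D(8)) = 9 x (133496 + 14833)

Final answer: D(10) = 1334961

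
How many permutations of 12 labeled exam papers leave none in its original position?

D(n) = (n-1)(D(n-1) + D(n-2)), D(0)=1, D(1)=0.
D(2) = 1 x (0 + 1) = 1
D(3) = 2 x (1 + 0) = 2
D(4) = 3 x (2 + 1) = 9
D(5) = 4 x (9 + 2) = 44
D(6) = 5 x (44 + 9) = 265
D(7) = 6 x (265 + 44) = 1854
D(8) = 7 x (1854 + 265) = 14833
D(9) = 8 x (14833 + 1854) = 133496
D(10) = 9 x (133496 + 14833) = 1334961
D(11) = 10 x (1334961 + 133496) = 14684570
D(12) = 11 x (D(11) + D(10)) = 11 x (14684570 + 1334961)

Final answer: D(12) = 176214841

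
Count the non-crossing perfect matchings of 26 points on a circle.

This is counted by the nth Catalan number C_n. Here n = 26/2 = 13.
Using C_0 = 1 and C_(k+1) = C_k x 2(2k+1)/(k+2), build up term by term: C_1=1, C_2=2, C_3=5, C_4=14, C_5=42, C_6=132, C_7=429, C_8=1430, C_9=4862, C_10=16796, C_11=58786, C_12=208012, C_13=742900.

Final answer: C_{13} = 742900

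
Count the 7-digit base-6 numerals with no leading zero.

In base 6, the leading digit has 5 choices (1..5); each of the remaining 6 digits has 6 choices.
Total: 5 x 6^6.

Final answer: 233280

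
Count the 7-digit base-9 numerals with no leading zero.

In base 9, the leading digit has 8 choices (1..8); each of the remaining 6 digits has 9 choices.
Total: 8 x 9^6.

Final answer: 4251528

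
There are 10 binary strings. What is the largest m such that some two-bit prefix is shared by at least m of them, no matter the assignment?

There are 4 possible values for two-bit prefix. With 10 binary strings and 4 categories, by pigeonhole: ceiling(10/4).

Final answer: 3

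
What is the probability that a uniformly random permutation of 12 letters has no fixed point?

Derangements satisfy D(n) = (n-1)(D(n-1) + D(n-2)), starting from D(0)=1, D(1)=0.
Building up: D(2)=1, D(3)=2, D(4)=9, D(5)=44, D(6)=265, D(7)=1854, D(8)=14833, D(9)=133496, D(10)=1334961, D(11)=14684570, D(12)=176214841.
Total arrangements: 12! = 479001600.
Probability = D(12)/12! = 16019531/43545600.

Final answer: D(12)/12! = 176214841/479001600 = 0.367879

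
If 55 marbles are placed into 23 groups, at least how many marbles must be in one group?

By the pigeonhole principle: ceiling(55/23).

Final answer: 3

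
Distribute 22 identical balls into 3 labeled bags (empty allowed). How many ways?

Stars and bars: C(n+k-1, k-1) = C(24,2).

Final answer: C(24,2) = 276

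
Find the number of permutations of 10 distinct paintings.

The number of ways to arrange 10 distinct objects is 10!.

Final answer: 10! = 3628800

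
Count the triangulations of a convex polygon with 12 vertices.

The structures are counted by the Catalan number C_n. Here n = 12 - 2 = 10.
C_n = C(2n,n)/(n+1), so C_{10} = C(20,10)/11 = 184756/11.

Final answer: C_{10} = 16796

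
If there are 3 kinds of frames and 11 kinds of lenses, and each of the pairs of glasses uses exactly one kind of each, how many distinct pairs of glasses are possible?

By the multiplication principle: 3 x 11.

Final answer: 33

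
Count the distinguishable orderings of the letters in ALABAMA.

Letters (A:4, B:1, L:1, M:1). Total letters: 7.
Permutations = 7!/(4!).

Final answer: 210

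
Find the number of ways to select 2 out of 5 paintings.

C(5,2) = 5!/(2! x (5-2)!).

Final answer: C(5,2) = 10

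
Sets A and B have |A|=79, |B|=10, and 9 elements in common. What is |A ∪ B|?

|A union B| = |A| + |B| - |A intersect B| = 79 + 10 - 9.

Final answer: 80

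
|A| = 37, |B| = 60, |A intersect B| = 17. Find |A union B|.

|A union B| = |A| + |B| - |A intersect B| = 37 + 60 - 17.

Final answer: 80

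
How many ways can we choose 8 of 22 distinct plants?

C(22,8) = 22!/(8! x 14!).

Final answer: \binom{22}{8} = 319770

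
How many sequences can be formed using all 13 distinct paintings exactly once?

The number of ways to arrange 13 distinct objects is 13!.

Final answer: 13! = 6227020800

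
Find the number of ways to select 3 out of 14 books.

C(14,3) = 14!/(3! x 11!).

Final answer: \binom{14}{3} = 364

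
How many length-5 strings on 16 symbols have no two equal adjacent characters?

Let g(n) count such strings. g(1) = 16, and each valid string of length n-1 extends in 15 ways (any symbol but the last), so g(n) = 15 g(n-1).
Total: g(5) = 16 x 15^4.

Final answer: 16 x 15^{4} = 810000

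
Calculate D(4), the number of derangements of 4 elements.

Use the recurrence D(n) = (n-1)(D(n-1) + D(n-2)) with D(0)=1, D(1)=0.
Building up: D(2)=1, D(3)=2.
D(4) = 3 x (D(3) + D(2)) = 3 x (2 + 1).

Final answer: D(4) = 9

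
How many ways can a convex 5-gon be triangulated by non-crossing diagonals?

The structures are counted by the Catalan number C_n. Here n = 5 - 2 = 3.
Using C_0 = 1 and C_(k+1) = C_k x 2(2k+1)/(k+2), build up term by term: C_1=1, C_2=2, C_3=5.

Final answer: C_{3} = 5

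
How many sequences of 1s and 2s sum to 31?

Condition on the final move: it is a 1-step (f(n-1) ways to get there) or a 2-step (f(n-2) ways), so f(n) = f(n-1) + f(n-2), with f(1)=1, f(2)=2.
Building up term by term: f(1)=1, f(2)=2, f(3)=3, f(4)=5, f(5)=8, f(6)=13, f(7)=21, f(8)=34, f(9)=55, f(10)=89, f(11)=144, f(12)=233, f(13)=377, f(14)=610, f(15)=987, f(16)=1597, f(17)=2584, f(18)=4181, f(19)=6765, f(20)=10946, f(21)=17711, f(22)=28657, f(23)=46368, f(24)=75025, f(25)=121393, f(26)=196418, f(27)=317811, f(28)=514229, f(29)=832040, f(30)=1346269, f(31)=2178309.

Final answer: 2178309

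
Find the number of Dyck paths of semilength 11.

Total monotonic paths to (11,11): C(22,11) = 705432.
By the reflection principle, paths that go above the diagonal number C(22,12) = 646646.
Valid Dyck paths: 705432 - 646646.
(This is the Catalan number C_{11}.)

Final answer: C_{11} = 58786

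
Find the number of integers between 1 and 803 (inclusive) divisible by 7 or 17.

Multiples of 7: 114. Multiples of 17: 47. Of both (lcm=119): 6.
By inclusion-exclusion: 114 + 47 - 6.

Final answer: 155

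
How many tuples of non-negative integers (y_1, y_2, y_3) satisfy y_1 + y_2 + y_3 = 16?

Stars and bars with 16 stars and 2 bars:
C(16+3-1, 3-1) = C(18,2).

Final answer: C(18,2) = 153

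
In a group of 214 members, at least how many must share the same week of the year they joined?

There are 52 possible values for week of the year they joined. With 214 members and 52 categories, by pigeonhole: ceiling(214/52).

Final answer: 5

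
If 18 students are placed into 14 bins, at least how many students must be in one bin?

By the pigeonhole principle: ceiling(18/14).

Final answer: 2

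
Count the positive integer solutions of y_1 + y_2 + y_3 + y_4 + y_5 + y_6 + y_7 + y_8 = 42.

Substitute y'_i = y_i - 1 (so y'_i >= 0). Then sum y'_i = 42 - 8 = 34.
Stars and bars: C(34+8-1, 8-1) = C(41,7).

Final answer: C(41,7) = 22481940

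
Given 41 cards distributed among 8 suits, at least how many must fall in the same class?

By pigeonhole with 41 objects and 8 categories: ceiling(41/8).

Final answer: 6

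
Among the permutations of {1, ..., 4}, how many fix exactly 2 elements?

Choose which 2 elements are fixed: C(4,2) = 6.
Derange the remaining 2 using D(j) = (j-1)(D(j-1) + D(j-2)), D(0)=1, D(1)=0: D(2)=1.
Total: 6 x 1.

Final answer: C(4,2) D(2) = 6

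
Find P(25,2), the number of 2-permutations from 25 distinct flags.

P(25,2) = 25!/(25-2)! = 25!/23!.

Final answer: P(25,2) = 600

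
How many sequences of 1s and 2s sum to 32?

Condition on the final move: it is a 1-step (f(n-1) ways to get there) or a 2-step (f(n-2) ways), so f(n) = f(n-1) + f(n-2), with f(1)=1, f(2)=2.
Iterating the recurrence: f(1)=1, f(2)=2, f(3)=3, f(4)=5, f(5)=8, f(6)=13, f(7)=21, f(8)=34, f(9)=55, f(10)=89, f(11)=144, f(12)=233, f(13)=377, f(14)=610, f(15)=987, f(16)=1597, f(17)=2584, f(18)=4181, f(19)=6765, f(20)=10946, f(21)=17711, f(22)=28657, f(23)=46368, f(24)=75025, f(25)=121393, f(26)=196418, f(27)=317811, f(28)=514229, f(29)=832040, f(30)=1346269, f(31)=2178309, f(32)=3524578.

Final answer: 3524578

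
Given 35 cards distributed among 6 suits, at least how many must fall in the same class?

By pigeonhole with 35 objects and 6 categories: ceiling(35/6).

Final answer: 6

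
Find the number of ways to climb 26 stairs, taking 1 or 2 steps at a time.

Condition on the final move: it is a 1-step (f(n-1) ways to get there) or a 2-step (f(n-2) ways), so f(n) = f(n-1) + f(n-2), with f(1)=1, f(2)=2.
Building up term by term: f(1)=1, f(2)=2, f(3)=3, f(4)=5, f(5)=8, f(6)=13, f(7)=21, f(8)=34, f(9)=55, f(10)=89, f(11)=144, f(12)=233, f(13)=377, f(14)=610, f(15)=987, f(16)=1597, f(17)=2584, f(18)=4181, f(19)=6765, f(20)=10946, f(21)=17711, f(22)=28657, f(23)=46368, f(24)=75025, f(25)=121393, f(26)=196418.

Final answer: 196418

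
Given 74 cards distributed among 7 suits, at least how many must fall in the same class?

By pigeonhole with 74 objects and 7 categories: ceiling(74/7).

Final answer: 11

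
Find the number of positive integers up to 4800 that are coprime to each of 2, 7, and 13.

|div by 2|=2400, |div by 7|=685, |div by 13|=369.
|div by 2&7|=342, |div by 2&13|=184, |div by 7&13|=52, |div by all|=26.
By inclusion-exclusion, divisible by at least one: 2400+685+369-342-184-52+26 = 2902.
Not divisible by any: 4800 - 2902.

Final answer: 1898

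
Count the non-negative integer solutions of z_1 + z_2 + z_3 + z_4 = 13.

Stars and bars with 13 stars and 3 bars:
C(13+4-1, 4-1) = C(16,3).

Final answer: C(16,3) = 560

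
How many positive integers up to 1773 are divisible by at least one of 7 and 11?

Multiples of 7: 253. Multiples of 11: 161. Of both (lcm=77): 23.
By inclusion-exclusion: 253 + 161 - 23.

Final answer: 391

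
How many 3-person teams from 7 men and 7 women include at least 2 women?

Sum over valid woman counts:
C(7,2)C(7,1) = 147
C(7,3)C(7,0) = 35
Total: 147 + 35.

Final answer: 182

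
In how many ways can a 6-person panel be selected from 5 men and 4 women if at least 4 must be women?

Sum over valid woman counts:
C(4,4)C(5,2).

Final answer: 10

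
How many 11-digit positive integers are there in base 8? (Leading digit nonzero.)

In base 8, the leading digit has 7 choices (1..7); each of the remaining 10 digits has 8 choices.
Total: 7 x 8^10.

Final answer: 7516192768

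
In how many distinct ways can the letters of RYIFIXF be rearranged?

Letters (F:2, I:2, R:1, X:1, Y:1). Total letters: 7.
Permutations = 7!/(2! x 2!).

Final answer: 1260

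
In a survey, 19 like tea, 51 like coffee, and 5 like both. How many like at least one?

|A union B| = |A| + |B| - |A intersect B| = 19 + 51 - 5.

Final answer: 65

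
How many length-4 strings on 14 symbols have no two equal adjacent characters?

First character: 14 choices. Each subsequent: 13 choices (must differ from the previous one).
Total: 14 x 13^3.

Final answer: 14 x 13^{3} = 30758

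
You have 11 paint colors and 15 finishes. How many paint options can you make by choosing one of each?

By the multiplication principle: 11 x 15.

Final answer: 165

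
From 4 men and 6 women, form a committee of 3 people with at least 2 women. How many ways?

Sum over valid woman counts:
C(6,2)C(4,1) = 60
C(6,3)C(4,0) = 20
Total: 60 + 20.

Final answer: 80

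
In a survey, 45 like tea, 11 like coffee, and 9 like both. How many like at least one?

|A union B| = |A| + |B| - |A intersect B| = 45 + 11 - 9.

Final answer: 47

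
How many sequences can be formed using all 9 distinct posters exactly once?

The number of ways to arrange 9 distinct objects is 9!.

Final answer: 9! = 362880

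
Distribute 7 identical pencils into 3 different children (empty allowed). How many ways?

Stars and bars: C(n+k-1, k-1) = C(9,2).

Final answer: C(9,2) = 36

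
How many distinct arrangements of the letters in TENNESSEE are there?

Letters (E:4, N:2, S:2, T:1). Total letters: 9.
Permutations = 9!/(4! x 2! x 2!).

Final answer: 3780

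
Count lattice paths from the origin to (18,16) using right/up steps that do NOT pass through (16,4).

Total paths to (18,16): C(34,16) = 2203961430.
Paths through (16,4): C(20,4) x C(14,12) = 440895.
Avoiding (16,4): 2203961430 - 440895.

Final answer: 2203520535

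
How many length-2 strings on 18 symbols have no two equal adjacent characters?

Let g(n) count such strings. g(1) = 18, and each valid string of length n-1 extends in 17 ways (any symbol but the last), so g(n) = 17 g(n-1).
Total: g(2) = 18 x 17^1.

Final answer: 18 x 17^{1} = 306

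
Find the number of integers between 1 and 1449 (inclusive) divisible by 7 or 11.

Multiples of 7: 207. Multiples of 11: 131. Of both (lcm=77): 18.
By inclusion-exclusion: 207 + 131 - 18.

Final answer: 320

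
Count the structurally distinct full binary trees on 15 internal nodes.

This is a standard Catalan-number count: the answer is C_n. Here n = 15.
Using C_0 = 1 and C_(k+1) = C_k x 2(2k+1)/(k+2), build up term by term: C_1=1, C_2=2, C_3=5, C_4=14, C_5=42, C_6=132, C_7=429, C_8=1430, C_9=4862, C_10=16796, C_11=58786, C_12=208012, C_13=742900, C_14=2674440, C_15=9694845.

Final answer: C_{15} = 9694845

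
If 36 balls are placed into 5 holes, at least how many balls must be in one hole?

By the pigeonhole principle: ceiling(36/5).

Final answer: 8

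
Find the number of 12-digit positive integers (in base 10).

These are the integers in [10^11, 10^12), so the count is 10^12 - 10^11 = 9 x 10^11.

Final answer: 900000000000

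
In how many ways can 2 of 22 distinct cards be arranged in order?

P(22,2) = 22!/(22-2)! = 22!/20!.

Final answer: P(22,2) = 462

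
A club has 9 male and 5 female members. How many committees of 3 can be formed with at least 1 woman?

Sum over valid woman counts:
C(5,1)C(9,2) = 180
C(5,2)C(9,1) = 90
C(5,3)C(9,0) = 10
Total: 180 + 90 + 10.

Final answer: 280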